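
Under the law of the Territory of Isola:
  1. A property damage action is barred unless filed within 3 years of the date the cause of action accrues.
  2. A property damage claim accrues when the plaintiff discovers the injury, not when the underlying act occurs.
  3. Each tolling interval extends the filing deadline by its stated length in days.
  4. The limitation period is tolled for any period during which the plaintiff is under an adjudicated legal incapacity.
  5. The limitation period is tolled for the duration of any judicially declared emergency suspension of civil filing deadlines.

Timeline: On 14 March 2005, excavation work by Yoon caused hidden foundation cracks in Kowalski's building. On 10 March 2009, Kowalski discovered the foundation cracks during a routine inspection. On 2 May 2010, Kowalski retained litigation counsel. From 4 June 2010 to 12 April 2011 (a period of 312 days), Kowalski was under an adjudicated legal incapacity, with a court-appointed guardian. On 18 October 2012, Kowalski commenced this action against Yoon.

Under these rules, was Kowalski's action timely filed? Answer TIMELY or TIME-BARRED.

TIMELY

Accrual is tied to discovery, so the period began on 10 March 2009 rather than on 14 March 2005 when the act occurred.
Adding the 3 years base period to 10 March 2009 gives a deadline of 10 March 2012, before any tolling.
The period was tolled for 312 days by the plaintiff's legal incapacity (4 June 2010 to 12 April 2011), pushing the deadline to 16 January 2013.
None of the other events listed affects the running of the period under the stated rules.
Kowalski filed on 18 October 2012, before the 16 January 2013 deadline, so the action is timely.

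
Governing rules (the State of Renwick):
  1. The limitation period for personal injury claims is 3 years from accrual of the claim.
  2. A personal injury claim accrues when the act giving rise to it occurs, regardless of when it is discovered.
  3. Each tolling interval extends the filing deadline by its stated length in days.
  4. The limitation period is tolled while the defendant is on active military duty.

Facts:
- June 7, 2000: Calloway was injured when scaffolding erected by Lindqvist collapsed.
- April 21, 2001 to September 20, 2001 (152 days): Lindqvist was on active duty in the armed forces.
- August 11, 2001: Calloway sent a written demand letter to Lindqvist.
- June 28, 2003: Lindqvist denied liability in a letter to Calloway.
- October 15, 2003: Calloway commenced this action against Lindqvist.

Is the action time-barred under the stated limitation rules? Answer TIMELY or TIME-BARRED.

TIMELY

The claim accrued on June 7, 2000, the date of the act.
3 years from June 7, 2000 is June 7, 2003.
Because the defendant's active military service ran from April 21, 2001 to September 20, 2001, the deadline is extended by 152 days to November 6, 2003.
The other events in the timeline have no effect on the limitation period under the stated rules.
Calloway filed on October 15, 2003, before the November 6, 2003 deadline, so the action is timely.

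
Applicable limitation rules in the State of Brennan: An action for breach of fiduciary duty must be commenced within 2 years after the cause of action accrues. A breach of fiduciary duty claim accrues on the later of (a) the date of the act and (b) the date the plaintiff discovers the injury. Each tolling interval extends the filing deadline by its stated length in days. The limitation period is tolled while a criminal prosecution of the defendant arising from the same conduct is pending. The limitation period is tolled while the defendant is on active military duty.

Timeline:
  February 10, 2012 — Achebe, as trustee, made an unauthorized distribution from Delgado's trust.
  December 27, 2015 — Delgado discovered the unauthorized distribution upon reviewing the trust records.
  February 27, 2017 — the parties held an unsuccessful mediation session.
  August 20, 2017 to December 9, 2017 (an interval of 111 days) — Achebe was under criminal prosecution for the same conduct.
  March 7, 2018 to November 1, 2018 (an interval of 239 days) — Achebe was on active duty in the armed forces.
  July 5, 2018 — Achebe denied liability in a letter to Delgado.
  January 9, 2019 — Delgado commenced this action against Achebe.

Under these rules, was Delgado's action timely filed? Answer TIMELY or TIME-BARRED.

The claim accrued on December 27, 2015 — the later of the February 10, 2012 act and the December 27, 2015 discovery.
The untolled deadline — 2 years after December 27, 2015 — is December 27, 2017.
The pending criminal prosecution from August 20, 2017 to December 9, 2017 tolled the period for 111 days, extending the deadline to April 17, 2018.
The period was tolled for 239 days by the defendant's active military service (March 7, 2018 to November 1, 2018), pushing the deadline to December 12, 2018.
The other events in the timeline have no effect on the limitation period under the stated rules.
Filing on January 9, 2019 missed the December 12, 2018 deadline — the action is time-barred.

TIME-BARRED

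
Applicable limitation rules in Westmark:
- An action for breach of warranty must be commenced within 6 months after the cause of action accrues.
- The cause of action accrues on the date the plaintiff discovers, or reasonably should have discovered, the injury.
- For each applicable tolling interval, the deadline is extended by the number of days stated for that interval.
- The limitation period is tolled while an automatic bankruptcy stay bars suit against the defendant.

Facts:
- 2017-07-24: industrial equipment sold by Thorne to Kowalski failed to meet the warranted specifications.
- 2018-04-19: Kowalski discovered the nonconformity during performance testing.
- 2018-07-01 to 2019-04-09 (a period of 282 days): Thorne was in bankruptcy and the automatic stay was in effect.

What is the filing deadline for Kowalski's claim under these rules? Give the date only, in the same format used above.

The claim did not accrue until Kowalski discovered the injury on 2018-04-19; the 2017-07-24 act date does not start the clock under the stated rule.
The untolled deadline — 6 months after 2018-04-19 — is 2018-10-19.
Because the automatic bankruptcy stay ran from 2018-07-01 to 2019-04-09, the deadline is extended by 282 days to 2019-07-28.

2019-07-28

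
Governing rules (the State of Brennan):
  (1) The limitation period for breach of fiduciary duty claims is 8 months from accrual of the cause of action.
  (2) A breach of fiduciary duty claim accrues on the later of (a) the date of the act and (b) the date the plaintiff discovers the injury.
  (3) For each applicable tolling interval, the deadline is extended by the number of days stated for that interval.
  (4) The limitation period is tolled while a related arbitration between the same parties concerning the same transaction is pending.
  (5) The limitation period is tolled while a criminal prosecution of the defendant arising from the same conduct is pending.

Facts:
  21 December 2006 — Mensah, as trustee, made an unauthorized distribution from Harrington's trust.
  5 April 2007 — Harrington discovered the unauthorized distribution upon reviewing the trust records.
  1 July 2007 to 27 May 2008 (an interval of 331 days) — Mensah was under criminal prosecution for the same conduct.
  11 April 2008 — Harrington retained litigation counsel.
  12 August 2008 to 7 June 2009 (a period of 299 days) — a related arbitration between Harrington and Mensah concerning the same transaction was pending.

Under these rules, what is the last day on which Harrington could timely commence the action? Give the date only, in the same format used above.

26 August 2009

Taking the later of the act (21 December 2006) and discovery (5 April 2007), the claim accrued on 5 April 2007.
The untolled deadline — 8 months after 5 April 2007 — is 5 December 2007.
The pending criminal prosecution from 1 July 2007 to 27 May 2008 tolled the period for 331 days, extending the deadline to 31 October 2008.
Because the pending related arbitration ran from 12 August 2008 to 7 June 2009, the deadline is extended by 299 days to 26 August 2009.
The other events in the timeline have no effect on the limitation period under the stated rules.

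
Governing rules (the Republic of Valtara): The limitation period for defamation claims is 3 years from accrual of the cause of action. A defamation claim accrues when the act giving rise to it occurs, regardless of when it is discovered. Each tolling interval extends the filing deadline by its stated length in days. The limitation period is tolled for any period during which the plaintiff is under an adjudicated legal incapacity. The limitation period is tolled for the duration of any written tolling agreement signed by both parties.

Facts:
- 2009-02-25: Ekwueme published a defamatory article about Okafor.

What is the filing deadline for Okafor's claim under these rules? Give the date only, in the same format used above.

The limitation period began to run on 2009-02-25.
3 years from 2009-02-25 is 2012-02-25.

2012-02-25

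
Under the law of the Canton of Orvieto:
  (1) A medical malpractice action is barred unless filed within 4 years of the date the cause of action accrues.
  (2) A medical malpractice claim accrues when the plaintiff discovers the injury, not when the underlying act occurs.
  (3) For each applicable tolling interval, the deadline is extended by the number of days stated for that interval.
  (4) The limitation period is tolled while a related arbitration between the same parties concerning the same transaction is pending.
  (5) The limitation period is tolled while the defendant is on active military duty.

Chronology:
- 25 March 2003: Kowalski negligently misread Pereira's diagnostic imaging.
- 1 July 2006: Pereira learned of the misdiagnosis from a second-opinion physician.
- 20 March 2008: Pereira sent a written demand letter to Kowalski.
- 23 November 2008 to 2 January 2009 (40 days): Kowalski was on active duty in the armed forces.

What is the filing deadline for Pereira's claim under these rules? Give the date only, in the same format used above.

Accrual is tied to discovery, so the period began on 1 July 2006 rather than on 25 March 2003 when the act occurred.
The untolled deadline — 4 years after 1 July 2006 — is 1 July 2010.
The defendant's active military service from 23 November 2008 to 2 January 2009 tolled the period for 40 days, extending the deadline to 10 August 2010.
None of the other events listed affects the running of the period under the stated rules.

10 August 2010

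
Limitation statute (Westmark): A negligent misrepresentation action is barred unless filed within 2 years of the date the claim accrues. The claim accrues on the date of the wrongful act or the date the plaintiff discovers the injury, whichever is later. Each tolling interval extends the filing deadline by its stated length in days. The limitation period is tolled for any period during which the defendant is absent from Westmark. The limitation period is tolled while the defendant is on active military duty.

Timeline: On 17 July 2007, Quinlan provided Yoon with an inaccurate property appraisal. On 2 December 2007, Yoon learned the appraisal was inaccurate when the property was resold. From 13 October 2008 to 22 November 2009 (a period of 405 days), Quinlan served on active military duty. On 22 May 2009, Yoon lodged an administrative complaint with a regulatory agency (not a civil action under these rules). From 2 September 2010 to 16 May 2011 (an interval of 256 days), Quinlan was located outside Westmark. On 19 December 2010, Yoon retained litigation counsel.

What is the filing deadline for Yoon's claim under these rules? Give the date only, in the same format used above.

Because discovery on 2 December 2007 post-dates the 17 July 2007 act, accrual under the later-of rule falls on 2 December 2007.
2 years from 2 December 2007 is 2 December 2009.
The period was tolled for 405 days by the defendant's active military service (13 October 2008 to 22 November 2009), pushing the deadline to 11 January 2011.
The defendant's absence from the jurisdiction from 2 September 2010 to 16 May 2011 tolled the period for 256 days, extending the deadline to 24 September 2011.
Nothing else in the chronology tolls or restarts the period.

24 September 2011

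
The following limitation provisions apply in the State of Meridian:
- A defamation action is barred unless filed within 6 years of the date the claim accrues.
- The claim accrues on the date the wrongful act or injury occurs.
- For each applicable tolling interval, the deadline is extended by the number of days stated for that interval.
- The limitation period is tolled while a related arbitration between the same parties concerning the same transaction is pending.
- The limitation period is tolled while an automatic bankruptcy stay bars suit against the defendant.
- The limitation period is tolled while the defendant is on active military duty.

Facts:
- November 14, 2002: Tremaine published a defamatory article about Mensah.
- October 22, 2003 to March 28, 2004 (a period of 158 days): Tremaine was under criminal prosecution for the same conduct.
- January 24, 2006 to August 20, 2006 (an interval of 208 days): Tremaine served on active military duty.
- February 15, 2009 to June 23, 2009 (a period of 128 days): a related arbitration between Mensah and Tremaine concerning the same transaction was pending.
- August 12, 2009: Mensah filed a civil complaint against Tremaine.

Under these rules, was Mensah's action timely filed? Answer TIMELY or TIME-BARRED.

TIMELY

The claim accrued on November 14, 2002, the date of the act.
Adding the 6 years base period to November 14, 2002 gives a deadline of November 14, 2008, before any tolling.
The defendant's active military service from January 24, 2006 to August 20, 2006 tolled the period for 208 days, extending the deadline to June 10, 2009.
The pending related arbitration from February 15, 2009 to June 23, 2009 tolled the period for 128 days, extending the deadline to October 16, 2009.
Although a criminal prosecution ran from October 22, 2003 to March 28, 2004, the stated rules do not make that a tolling event, so it is disregarded.
Mensah filed on August 12, 2009, before the October 16, 2009 deadline, so the action is timely.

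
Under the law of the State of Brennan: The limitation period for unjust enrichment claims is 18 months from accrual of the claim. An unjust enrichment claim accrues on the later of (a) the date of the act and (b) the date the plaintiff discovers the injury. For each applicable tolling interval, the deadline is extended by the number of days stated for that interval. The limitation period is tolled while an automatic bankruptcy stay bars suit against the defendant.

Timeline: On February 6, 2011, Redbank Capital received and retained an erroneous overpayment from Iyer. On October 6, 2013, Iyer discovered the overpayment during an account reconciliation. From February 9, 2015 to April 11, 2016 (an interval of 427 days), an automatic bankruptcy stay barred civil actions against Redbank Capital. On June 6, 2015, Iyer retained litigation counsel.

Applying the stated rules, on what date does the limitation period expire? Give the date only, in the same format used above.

The claim accrued on October 6, 2013 — the later of the February 6, 2011 act and the October 6, 2013 discovery.
The untolled deadline — 18 months after October 6, 2013 — is April 6, 2015.
The period was tolled for 427 days by the automatic bankruptcy stay (February 9, 2015 to April 11, 2016), pushing the deadline to June 6, 2016.
None of the other events listed affects the running of the period under the stated rules.

June 6, 2016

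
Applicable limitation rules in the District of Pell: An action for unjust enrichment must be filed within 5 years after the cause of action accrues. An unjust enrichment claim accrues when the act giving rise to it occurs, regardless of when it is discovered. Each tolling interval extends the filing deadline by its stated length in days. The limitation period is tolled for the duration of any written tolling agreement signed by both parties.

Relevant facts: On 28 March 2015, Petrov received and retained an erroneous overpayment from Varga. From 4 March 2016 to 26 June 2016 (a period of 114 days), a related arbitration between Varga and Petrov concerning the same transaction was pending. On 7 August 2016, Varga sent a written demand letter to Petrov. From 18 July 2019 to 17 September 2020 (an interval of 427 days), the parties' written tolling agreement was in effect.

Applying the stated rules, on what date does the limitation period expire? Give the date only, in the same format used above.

29 May 2021

The cause of action accrued on 28 March 2015, the date of the act.
Adding the 5 years base period to 28 March 2015 gives a deadline of 28 March 2020, before any tolling.
The period was tolled for 427 days by the written tolling agreement (18 July 2019 to 17 September 2020), pushing the deadline to 29 May 2021.
Although a pending arbitration ran from 4 March 2016 to 26 June 2016, the stated rules do not make that a tolling event, so it is disregarded.
None of the other events listed affects the running of the period under the stated rules.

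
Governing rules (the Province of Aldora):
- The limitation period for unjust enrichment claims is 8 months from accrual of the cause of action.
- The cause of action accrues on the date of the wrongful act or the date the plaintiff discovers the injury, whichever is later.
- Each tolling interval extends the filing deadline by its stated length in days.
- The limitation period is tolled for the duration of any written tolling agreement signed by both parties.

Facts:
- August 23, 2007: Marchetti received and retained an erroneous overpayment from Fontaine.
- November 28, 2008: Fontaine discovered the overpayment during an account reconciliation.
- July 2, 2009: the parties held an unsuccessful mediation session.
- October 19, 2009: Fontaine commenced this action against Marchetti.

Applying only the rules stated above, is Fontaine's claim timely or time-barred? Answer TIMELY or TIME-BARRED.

Because discovery on November 28, 2008 post-dates the August 23, 2007 act, accrual under the later-of rule falls on November 28, 2008.
Adding the 8 months base period to November 28, 2008 gives a deadline of July 28, 2009, before any tolling.
None of the other events listed affects the running of the period under the stated rules.
The October 19, 2009 filing falls after the July 28, 2009 deadline; the claim is time-barred.

TIME-BARRED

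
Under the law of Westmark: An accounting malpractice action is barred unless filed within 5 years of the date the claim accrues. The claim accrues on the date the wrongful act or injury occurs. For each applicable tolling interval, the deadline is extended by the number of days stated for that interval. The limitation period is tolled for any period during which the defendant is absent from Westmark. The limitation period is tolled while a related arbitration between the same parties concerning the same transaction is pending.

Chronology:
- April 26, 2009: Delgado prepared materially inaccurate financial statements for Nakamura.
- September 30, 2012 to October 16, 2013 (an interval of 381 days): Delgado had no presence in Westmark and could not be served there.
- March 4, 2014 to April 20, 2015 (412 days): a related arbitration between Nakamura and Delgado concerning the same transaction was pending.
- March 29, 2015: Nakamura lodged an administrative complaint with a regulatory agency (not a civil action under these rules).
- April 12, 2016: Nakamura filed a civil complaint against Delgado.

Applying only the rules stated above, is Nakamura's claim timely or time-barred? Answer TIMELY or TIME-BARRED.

TIMELY

The claim accrued on April 26, 2009, the date of the act.
Adding the 5 years base period to April 26, 2009 gives a deadline of April 26, 2014, before any tolling.
The defendant's absence from the jurisdiction from September 30, 2012 to October 16, 2013 tolled the period for 381 days, extending the deadline to May 12, 2015.
The period was tolled for 412 days by the pending related arbitration (March 4, 2014 to April 20, 2015), pushing the deadline to June 27, 2016.
None of the other events listed affects the running of the period under the stated rules.
Nakamura filed on April 12, 2016, before the June 27, 2016 deadline, so the action is timely.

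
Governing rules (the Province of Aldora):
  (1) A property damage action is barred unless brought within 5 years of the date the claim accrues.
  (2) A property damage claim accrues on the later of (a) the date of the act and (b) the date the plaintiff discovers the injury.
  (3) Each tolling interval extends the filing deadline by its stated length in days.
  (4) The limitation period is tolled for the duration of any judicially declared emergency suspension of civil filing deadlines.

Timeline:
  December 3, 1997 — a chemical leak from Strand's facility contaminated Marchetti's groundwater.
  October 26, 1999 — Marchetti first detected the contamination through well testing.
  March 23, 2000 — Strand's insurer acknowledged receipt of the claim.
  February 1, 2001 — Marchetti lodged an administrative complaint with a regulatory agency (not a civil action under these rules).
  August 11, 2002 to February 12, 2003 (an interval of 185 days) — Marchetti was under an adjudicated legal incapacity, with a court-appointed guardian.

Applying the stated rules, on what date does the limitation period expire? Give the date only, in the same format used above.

October 26, 2004

The claim accrued on October 26, 1999 — the later of the December 3, 1997 act and the October 26, 1999 discovery.
5 years from October 26, 1999 is October 26, 2004.
The plaintiff's legal incapacity from August 11, 2002 to February 12, 2003 does not toll the period, because no stated rule makes the plaintiff's incapacity a tolling event.
None of the other events listed affects the running of the period under the stated rules.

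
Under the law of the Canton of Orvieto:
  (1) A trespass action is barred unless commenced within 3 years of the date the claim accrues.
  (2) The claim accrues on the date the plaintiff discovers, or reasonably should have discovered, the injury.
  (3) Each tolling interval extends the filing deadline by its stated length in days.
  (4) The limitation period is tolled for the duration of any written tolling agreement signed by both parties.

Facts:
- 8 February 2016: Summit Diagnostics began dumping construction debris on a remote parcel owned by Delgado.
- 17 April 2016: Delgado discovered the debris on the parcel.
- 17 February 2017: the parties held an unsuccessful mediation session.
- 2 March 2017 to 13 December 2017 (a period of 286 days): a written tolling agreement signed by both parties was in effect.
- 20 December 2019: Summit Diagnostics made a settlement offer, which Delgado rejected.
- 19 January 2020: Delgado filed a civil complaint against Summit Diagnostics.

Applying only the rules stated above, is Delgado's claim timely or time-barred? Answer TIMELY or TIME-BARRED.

TIMELY

Accrual is tied to discovery, so the period began on 17 April 2016 rather than on 8 February 2016 when the act occurred.
The untolled deadline — 3 years after 17 April 2016 — is 17 April 2019.
The period was tolled for 286 days by the written tolling agreement (2 March 2017 to 13 December 2017), pushing the deadline to 28 January 2020.
Nothing else in the chronology tolls or restarts the period.
The 19 January 2020 filing precedes the 28 January 2020 deadline; the claim is timely.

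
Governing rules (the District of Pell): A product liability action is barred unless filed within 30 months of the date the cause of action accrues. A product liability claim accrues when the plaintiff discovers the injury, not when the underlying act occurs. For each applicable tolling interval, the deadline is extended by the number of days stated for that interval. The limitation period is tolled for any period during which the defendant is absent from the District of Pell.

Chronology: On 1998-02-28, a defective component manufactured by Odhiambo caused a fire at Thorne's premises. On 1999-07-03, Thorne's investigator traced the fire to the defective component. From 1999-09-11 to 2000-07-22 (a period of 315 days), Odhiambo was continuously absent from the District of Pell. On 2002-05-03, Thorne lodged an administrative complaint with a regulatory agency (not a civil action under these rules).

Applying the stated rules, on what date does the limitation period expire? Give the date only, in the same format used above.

Accrual is tied to discovery, so the period began on 1999-07-03 rather than on 1998-02-28 when the act occurred.
The untolled deadline — 30 months after 1999-07-03 — is 2002-01-03.
The period was tolled for 315 days by the defendant's absence from the jurisdiction (1999-09-11 to 2000-07-22), pushing the deadline to 2002-11-14.
None of the other events listed affects the running of the period under the stated rules.

2002-11-14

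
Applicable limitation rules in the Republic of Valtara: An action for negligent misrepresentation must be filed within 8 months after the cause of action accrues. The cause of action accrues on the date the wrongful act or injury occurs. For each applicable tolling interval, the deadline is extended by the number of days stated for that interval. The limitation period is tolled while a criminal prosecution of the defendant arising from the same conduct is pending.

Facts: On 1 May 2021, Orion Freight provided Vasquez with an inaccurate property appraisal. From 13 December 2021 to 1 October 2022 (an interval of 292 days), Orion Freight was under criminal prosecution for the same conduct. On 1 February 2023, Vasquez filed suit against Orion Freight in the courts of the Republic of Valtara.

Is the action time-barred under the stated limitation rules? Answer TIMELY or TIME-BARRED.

The claim accrued on 1 May 2021, when the wrongful act occurred.
The untolled deadline — 8 months after 1 May 2021 — is 1 January 2022.
Because the pending criminal prosecution ran from 13 December 2021 to 1 October 2022, the deadline is extended by 292 days to 20 October 2022.
The 1 February 2023 filing falls after the 20 October 2022 deadline; the claim is time-barred.

TIME-BARRED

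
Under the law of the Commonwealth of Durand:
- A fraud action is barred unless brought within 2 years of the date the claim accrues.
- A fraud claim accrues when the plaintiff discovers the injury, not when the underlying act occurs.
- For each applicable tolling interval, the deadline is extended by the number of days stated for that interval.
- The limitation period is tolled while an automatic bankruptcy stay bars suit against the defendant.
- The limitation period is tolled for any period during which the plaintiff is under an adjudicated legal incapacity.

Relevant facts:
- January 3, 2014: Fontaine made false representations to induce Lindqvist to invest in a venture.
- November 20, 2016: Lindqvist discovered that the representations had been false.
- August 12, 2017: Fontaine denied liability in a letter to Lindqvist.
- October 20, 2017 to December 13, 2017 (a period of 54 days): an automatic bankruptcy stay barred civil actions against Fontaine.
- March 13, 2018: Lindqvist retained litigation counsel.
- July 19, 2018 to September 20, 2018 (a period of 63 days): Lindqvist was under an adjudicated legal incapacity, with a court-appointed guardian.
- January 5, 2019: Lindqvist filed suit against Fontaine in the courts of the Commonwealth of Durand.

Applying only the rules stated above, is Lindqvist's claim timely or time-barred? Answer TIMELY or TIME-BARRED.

TIMELY

The claim did not accrue until Lindqvist discovered the injury on November 20, 2016; the January 3, 2014 act date does not start the clock under the stated rule.
Adding the 2 years base period to November 20, 2016 gives a deadline of November 20, 2018, before any tolling.
The automatic bankruptcy stay from October 20, 2017 to December 13, 2017 tolled the period for 54 days, extending the deadline to January 13, 2019.
The period was tolled for 63 days by the plaintiff's legal incapacity (July 19, 2018 to September 20, 2018), pushing the deadline to March 17, 2019.
Nothing else in the chronology tolls or restarts the period.
Filing on January 5, 2019 beat the March 17, 2019 deadline — the action is timely.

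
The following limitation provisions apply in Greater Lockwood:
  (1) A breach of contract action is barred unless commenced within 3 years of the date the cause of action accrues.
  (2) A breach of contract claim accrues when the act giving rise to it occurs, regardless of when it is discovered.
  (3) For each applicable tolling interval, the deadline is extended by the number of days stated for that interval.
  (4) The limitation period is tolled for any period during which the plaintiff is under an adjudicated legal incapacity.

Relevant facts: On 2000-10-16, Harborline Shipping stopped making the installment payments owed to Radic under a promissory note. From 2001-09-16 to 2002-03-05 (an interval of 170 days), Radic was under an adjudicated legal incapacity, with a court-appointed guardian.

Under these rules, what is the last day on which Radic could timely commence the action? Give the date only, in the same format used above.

The cause of action accrued on 2000-10-16, the date of the act.
Adding the 3 years base period to 2000-10-16 gives a deadline of 2003-10-16, before any tolling.
The period was tolled for 170 days by the plaintiff's legal incapacity (2001-09-16 to 2002-03-05), pushing the deadline to 2004-04-03.

2004-04-03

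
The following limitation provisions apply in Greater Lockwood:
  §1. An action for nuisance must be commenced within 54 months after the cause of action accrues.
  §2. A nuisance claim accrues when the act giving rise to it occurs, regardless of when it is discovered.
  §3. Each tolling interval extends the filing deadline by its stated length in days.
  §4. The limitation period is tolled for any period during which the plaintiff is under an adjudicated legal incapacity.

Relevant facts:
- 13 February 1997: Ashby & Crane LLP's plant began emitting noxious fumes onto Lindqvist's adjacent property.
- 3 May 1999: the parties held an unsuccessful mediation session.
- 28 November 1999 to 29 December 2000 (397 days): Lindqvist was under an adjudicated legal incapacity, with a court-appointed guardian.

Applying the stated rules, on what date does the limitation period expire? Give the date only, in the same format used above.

14 September 2002

The claim accrued on 13 February 1997, when the wrongful act occurred.
Adding the 54 months base period to 13 February 1997 gives a deadline of 13 August 2001, before any tolling.
The period was tolled for 397 days by the plaintiff's legal incapacity (28 November 1999 to 29 December 2000), pushing the deadline to 14 September 2002.
None of the other events listed affects the running of the period under the stated rules.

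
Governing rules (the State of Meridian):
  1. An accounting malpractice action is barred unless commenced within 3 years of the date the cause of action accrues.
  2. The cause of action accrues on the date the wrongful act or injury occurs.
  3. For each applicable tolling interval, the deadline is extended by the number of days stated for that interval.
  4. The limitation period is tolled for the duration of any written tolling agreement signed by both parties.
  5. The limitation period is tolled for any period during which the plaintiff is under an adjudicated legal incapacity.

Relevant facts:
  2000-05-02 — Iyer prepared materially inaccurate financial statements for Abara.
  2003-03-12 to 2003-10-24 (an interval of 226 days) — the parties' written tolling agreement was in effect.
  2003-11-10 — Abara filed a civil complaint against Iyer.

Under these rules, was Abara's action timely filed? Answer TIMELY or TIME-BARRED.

TIMELY

The cause of action accrued on 2000-05-02, the date of the act.
3 years from 2000-05-02 is 2003-05-02.
The written tolling agreement from 2003-03-12 to 2003-10-24 tolled the period for 226 days, extending the deadline to 2003-12-14.
Abara filed on 2003-11-10, before the 2003-12-14 deadline, so the action is timely.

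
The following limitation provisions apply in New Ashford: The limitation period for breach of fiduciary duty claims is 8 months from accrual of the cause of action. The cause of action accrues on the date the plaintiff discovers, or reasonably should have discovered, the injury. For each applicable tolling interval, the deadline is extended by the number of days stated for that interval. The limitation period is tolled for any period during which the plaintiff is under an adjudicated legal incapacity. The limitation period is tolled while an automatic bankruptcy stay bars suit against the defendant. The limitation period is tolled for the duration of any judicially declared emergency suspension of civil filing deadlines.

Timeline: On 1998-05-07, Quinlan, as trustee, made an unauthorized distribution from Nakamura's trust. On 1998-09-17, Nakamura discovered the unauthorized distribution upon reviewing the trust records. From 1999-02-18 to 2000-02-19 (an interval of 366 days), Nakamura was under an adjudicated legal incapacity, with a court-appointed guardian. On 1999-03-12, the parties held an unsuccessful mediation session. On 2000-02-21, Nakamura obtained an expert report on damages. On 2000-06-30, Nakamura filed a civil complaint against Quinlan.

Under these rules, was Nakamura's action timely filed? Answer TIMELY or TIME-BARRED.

TIME-BARRED

Under the discovery rule, the claim accrued on 1998-09-17, when Nakamura discovered the injury — not on the 1998-05-07 date of the underlying act.
8 months from 1998-09-17 is 1999-05-17.
The period was tolled for 366 days by the plaintiff's legal incapacity (1999-02-18 to 2000-02-19), pushing the deadline to 2000-05-17.
The other events in the timeline have no effect on the limitation period under the stated rules.
Nakamura filed on 2000-06-30, after the 2000-05-17 deadline, so the action is time-barred.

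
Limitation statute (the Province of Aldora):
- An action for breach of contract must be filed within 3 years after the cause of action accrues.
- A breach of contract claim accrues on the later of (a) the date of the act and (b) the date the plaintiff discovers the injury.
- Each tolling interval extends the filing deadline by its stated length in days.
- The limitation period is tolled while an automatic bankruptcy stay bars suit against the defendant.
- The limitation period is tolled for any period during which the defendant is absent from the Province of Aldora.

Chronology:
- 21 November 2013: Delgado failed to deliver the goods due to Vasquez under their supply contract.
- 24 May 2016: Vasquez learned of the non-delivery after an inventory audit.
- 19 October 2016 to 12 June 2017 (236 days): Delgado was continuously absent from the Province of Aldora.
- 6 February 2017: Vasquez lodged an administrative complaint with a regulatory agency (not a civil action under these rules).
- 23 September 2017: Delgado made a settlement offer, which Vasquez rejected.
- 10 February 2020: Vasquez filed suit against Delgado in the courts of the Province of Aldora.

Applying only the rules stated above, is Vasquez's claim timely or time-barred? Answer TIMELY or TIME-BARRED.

Taking the later of the act (21 November 2013) and discovery (24 May 2016), the claim accrued on 24 May 2016.
Adding the 3 years base period to 24 May 2016 gives a deadline of 24 May 2019, before any tolling.
Because the defendant's absence from the jurisdiction ran from 19 October 2016 to 12 June 2017, the deadline is extended by 236 days to 15 January 2020.
The other events in the timeline have no effect on the limitation period under the stated rules.
The 10 February 2020 filing falls after the 15 January 2020 deadline; the claim is time-barred.

TIME-BARRED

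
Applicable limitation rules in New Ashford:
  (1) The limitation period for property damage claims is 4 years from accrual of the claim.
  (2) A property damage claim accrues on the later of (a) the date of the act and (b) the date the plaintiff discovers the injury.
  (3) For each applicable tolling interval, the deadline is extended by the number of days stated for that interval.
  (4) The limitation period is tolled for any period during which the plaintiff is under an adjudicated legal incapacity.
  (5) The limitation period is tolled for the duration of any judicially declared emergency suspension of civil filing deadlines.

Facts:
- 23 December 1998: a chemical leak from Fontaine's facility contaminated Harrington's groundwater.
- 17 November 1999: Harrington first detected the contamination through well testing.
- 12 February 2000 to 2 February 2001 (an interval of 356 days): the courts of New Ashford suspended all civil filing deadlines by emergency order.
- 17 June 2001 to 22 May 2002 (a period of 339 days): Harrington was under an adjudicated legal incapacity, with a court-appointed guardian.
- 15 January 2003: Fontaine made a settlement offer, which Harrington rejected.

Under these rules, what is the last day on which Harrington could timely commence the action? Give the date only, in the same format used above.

Because discovery on 17 November 1999 post-dates the 23 December 1998 act, accrual under the later-of rule falls on 17 November 1999.
4 years from 17 November 1999 is 17 November 2003.
Because the emergency suspension of filing deadlines ran from 12 February 2000 to 2 February 2001, the deadline is extended by 356 days to 7 November 2004.
The plaintiff's legal incapacity from 17 June 2001 to 22 May 2002 tolled the period for 339 days, extending the deadline to 12 October 2005.
Nothing else in the chronology tolls or restarts the period.

12 October 2005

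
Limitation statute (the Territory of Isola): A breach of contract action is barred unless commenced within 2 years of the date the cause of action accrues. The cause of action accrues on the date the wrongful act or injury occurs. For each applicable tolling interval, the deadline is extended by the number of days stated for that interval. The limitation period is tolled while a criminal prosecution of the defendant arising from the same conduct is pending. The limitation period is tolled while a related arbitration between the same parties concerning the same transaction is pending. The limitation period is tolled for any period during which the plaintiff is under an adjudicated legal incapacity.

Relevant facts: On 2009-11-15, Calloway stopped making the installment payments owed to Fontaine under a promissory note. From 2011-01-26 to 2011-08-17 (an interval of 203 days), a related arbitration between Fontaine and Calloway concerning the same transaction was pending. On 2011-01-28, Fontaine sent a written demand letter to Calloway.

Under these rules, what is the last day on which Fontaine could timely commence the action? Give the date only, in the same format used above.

2012-06-05

The limitation period began to run on 2009-11-15.
The untolled deadline — 2 years after 2009-11-15 — is 2011-11-15.
The pending related arbitration from 2011-01-26 to 2011-08-17 tolled the period for 203 days, extending the deadline to 2012-06-05.
The other events in the timeline have no effect on the limitation period under the stated rules.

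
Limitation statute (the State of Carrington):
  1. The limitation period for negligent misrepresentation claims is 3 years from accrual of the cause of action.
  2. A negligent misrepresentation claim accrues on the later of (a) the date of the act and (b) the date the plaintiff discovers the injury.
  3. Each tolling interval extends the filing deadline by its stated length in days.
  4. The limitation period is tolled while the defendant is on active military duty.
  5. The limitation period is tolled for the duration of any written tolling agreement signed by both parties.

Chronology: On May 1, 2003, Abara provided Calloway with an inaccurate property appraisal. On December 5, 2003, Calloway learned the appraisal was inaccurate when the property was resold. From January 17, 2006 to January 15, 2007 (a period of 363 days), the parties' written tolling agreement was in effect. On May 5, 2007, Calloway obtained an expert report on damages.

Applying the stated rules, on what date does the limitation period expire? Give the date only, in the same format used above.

December 3, 2007

The claim accrued on December 5, 2003 — the later of the May 1, 2003 act and the December 5, 2003 discovery.
Adding the 3 years base period to December 5, 2003 gives a deadline of December 5, 2006, before any tolling.
The written tolling agreement from January 17, 2006 to January 15, 2007 tolled the period for 363 days, extending the deadline to December 3, 2007.
None of the other events listed affects the running of the period under the stated rules.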